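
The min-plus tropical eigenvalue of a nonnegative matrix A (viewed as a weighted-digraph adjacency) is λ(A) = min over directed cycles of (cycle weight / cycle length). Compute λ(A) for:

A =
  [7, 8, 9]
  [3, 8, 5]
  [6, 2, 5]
λ(A) = 7/2

Enumerate directed cycles and compute their means (weight / length). Sample:
  cycle 0 → 0: weight = 7, length = 1, mean = 7/1 ≈ 7.000
  cycle 1 → 1: weight = 8, length = 1, mean = 8/1 ≈ 8.000
  cycle 2 → 2: weight = 5, length = 1, mean = 5/1 ≈ 5.000
  cycle 0 → 1 → 0: weight = 11, length = 2, mean = 11/2 ≈ 5.500
  cycle 0 → 2 → 0: weight = 15, length = 2, mean = 15/2 ≈ 7.500
  cycle 1 → 0 → 1: weight = 11, length = 2, mean = 11/2 ≈ 5.500
Minimum mean = 3.500, attained e.g. along the cycle 1 → 2 → 1 with weight 7 and length 2. So λ(A) = 7/2 = 7/2.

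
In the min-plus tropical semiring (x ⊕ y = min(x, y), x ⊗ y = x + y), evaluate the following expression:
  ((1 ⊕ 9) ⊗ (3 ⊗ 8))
((1 ⊕ 9) ⊗ (3 ⊗ 8)) = 12

Expand innermost to outermost. Recall ⊕ takes the minimum of its arguments and ⊗ takes their sum. Working out the expression ((1 ⊕ 9) ⊗ (3 ⊗ 8)) gives 12.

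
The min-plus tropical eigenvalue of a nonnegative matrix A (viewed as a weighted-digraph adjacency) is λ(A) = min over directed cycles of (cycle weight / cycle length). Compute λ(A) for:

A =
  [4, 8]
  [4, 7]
λ(A) = 4

Enumerate directed cycles and compute their means (weight / length). Sample:
  cycle 0 → 0: weight = 4, length = 1, mean = 4/1 ≈ 4.000
  cycle 1 → 1: weight = 7, length = 1, mean = 7/1 ≈ 7.000
  cycle 0 → 1 → 0: weight = 12, length = 2, mean = 12/2 ≈ 6.000
  cycle 1 → 0 → 1: weight = 12, length = 2, mean = 12/2 ≈ 6.000
Minimum mean = 4.000, attained e.g. along the cycle 0 → 0 with weight 4 and length 1. So λ(A) = 4/1 = 4.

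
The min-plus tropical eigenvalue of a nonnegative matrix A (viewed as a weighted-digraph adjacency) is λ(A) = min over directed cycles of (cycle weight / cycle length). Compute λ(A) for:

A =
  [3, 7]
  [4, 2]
λ(A) = 2

Enumerate directed cycles and compute their means (weight / length). Sample:
  cycle 0 → 0: weight = 3, length = 1, mean = 3/1 ≈ 3.000
  cycle 1 → 1: weight = 2, length = 1, mean = 2/1 ≈ 2.000
  cycle 0 → 1 → 0: weight = 11, length = 2, mean = 11/2 ≈ 5.500
  cycle 1 → 0 → 1: weight = 11, length = 2, mean = 11/2 ≈ 5.500
Minimum mean = 2.000, attained e.g. along the cycle 1 → 1 with weight 2 and length 1. So λ(A) = 2/1 = 2.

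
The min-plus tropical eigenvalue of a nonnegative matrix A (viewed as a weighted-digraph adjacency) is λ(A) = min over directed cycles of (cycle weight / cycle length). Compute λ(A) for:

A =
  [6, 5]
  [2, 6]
λ(A) = 7/2

Enumerate directed cycles and compute their means (weight / length). Sample:
  cycle 0 → 0: weight = 6, length = 1, mean = 6/1 ≈ 6.000
  cycle 1 → 1: weight = 6, length = 1, mean = 6/1 ≈ 6.000
  cycle 0 → 1 → 0: weight = 7, length = 2, mean = 7/2 ≈ 3.500
  cycle 1 → 0 → 1: weight = 7, length = 2, mean = 7/2 ≈ 3.500
Minimum mean = 3.500, attained e.g. along the cycle 0 → 1 → 0 with weight 7 and length 2. So λ(A) = 7/2 = 7/2.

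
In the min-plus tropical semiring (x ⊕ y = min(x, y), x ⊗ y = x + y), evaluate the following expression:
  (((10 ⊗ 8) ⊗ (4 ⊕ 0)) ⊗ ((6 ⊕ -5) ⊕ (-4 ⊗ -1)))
(((10 ⊗ 8) ⊗ (4 ⊕ 0)) ⊗ ((6 ⊕ -5) ⊕ (-4 ⊗ -1))) = 13

Expand innermost to outermost. Recall ⊕ takes the minimum of its arguments and ⊗ takes their sum. Working out the expression (((10 ⊗ 8) ⊗ (4 ⊕ 0)) ⊗ ((6 ⊕ -5) ⊕ (-4 ⊗ -1))) gives 13.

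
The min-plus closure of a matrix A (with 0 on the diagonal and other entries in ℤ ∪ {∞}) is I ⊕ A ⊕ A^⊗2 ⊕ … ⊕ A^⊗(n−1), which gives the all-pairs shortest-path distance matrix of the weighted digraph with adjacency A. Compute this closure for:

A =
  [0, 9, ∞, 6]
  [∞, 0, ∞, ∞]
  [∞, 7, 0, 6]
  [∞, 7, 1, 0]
Closure =
  [0, 9, 7, 6]
  [∞, 0, ∞, ∞]
  [∞, 7, 0, 6]
  [∞, 7, 1, 0]

This is the Floyd-Warshall all-pairs shortest-path computation. For each intermediate vertex k = 0, 1, …, 3, update dist[i][j] ← min(dist[i][j], dist[i][k] + dist[k][j]). The final matrix gives, for each (i, j), the minimum total weight of any directed path from i to j (possibly empty when i = j).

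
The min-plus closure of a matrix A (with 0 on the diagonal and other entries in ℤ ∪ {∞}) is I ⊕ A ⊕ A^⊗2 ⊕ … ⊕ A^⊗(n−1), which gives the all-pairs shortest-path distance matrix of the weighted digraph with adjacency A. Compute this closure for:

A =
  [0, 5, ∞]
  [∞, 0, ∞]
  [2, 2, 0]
Closure =
  [0, 5, ∞]
  [∞, 0, ∞]
  [2, 2, 0]

This is the Floyd-Warshall all-pairs shortest-path computation. For each intermediate vertex k = 0, 1, …, 2, update dist[i][j] ← min(dist[i][j], dist[i][k] + dist[k][j]). The final matrix gives, for each (i, j), the minimum total weight of any directed path from i to j (possibly empty when i = j).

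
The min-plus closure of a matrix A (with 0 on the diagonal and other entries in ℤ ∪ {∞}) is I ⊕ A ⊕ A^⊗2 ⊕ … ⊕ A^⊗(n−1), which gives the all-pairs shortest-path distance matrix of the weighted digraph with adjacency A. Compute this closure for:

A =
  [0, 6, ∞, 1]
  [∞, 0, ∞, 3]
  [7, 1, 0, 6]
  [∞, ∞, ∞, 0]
Closure =
  [0, 6, ∞, 1]
  [∞, 0, ∞, 3]
  [7, 1, 0, 4]
  [∞, ∞, ∞, 0]

This is the Floyd-Warshall all-pairs shortest-path computation. For each intermediate vertex k = 0, 1, …, 3, update dist[i][j] ← min(dist[i][j], dist[i][k] + dist[k][j]). The final matrix gives, for each (i, j), the minimum total weight of any directed path from i to j (possibly empty when i = j).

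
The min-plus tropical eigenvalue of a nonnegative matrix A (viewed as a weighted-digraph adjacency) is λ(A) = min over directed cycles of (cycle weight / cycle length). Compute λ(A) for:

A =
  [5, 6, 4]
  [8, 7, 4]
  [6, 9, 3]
λ(A) = 3

Enumerate directed cycles and compute their means (weight / length). Sample:
  cycle 0 → 0: weight = 5, length = 1, mean = 5/1 ≈ 5.000
  cycle 1 → 1: weight = 7, length = 1, mean = 7/1 ≈ 7.000
  cycle 2 → 2: weight = 3, length = 1, mean = 3/1 ≈ 3.000
  cycle 0 → 1 → 0: weight = 14, length = 2, mean = 14/2 ≈ 7.000
  cycle 0 → 2 → 0: weight = 10, length = 2, mean = 10/2 ≈ 5.000
  cycle 1 → 0 → 1: weight = 14, length = 2, mean = 14/2 ≈ 7.000
Minimum mean = 3.000, attained e.g. along the cycle 2 → 2 with weight 3 and length 1. So λ(A) = 3/1 = 3.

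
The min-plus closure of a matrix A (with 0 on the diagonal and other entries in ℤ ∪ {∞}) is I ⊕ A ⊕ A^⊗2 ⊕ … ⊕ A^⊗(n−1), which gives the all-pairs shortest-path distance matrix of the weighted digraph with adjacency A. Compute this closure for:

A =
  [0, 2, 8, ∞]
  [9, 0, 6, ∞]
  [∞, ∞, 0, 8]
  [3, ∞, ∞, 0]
Closure =
  [0, 2, 8, 16]
  [9, 0, 6, 14]
  [11, 13, 0, 8]
  [3, 5, 11, 0]

This is the Floyd-Warshall all-pairs shortest-path computation. For each intermediate vertex k = 0, 1, …, 3, update dist[i][j] ← min(dist[i][j], dist[i][k] + dist[k][j]). The final matrix gives, for each (i, j), the minimum total weight of any directed path from i to j (possibly empty when i = j).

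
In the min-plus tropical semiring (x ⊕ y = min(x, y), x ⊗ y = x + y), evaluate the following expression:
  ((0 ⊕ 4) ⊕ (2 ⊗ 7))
((0 ⊕ 4) ⊕ (2 ⊗ 7)) = 0

Expand innermost to outermost. Recall ⊕ takes the minimum of its arguments and ⊗ takes their sum. Working out the expression ((0 ⊕ 4) ⊕ (2 ⊗ 7)) gives 0.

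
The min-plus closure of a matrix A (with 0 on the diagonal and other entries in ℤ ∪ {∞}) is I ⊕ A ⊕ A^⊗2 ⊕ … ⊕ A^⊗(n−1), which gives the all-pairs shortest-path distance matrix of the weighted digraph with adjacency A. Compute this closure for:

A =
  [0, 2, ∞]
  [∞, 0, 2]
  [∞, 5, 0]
Closure =
  [0, 2, 4]
  [∞, 0, 2]
  [∞, 5, 0]

This is the Floyd-Warshall all-pairs shortest-path computation. For each intermediate vertex k = 0, 1, …, 2, update dist[i][j] ← min(dist[i][j], dist[i][k] + dist[k][j]). The final matrix gives, for each (i, j), the minimum total weight of any directed path from i to j (possibly empty when i = j).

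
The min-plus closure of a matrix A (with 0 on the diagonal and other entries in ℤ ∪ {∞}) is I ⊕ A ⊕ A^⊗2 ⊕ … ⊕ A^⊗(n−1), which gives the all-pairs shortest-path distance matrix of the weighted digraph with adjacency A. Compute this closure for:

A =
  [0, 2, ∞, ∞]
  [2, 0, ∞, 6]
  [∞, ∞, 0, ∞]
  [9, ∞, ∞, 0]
Closure =
  [0, 2, ∞, 8]
  [2, 0, ∞, 6]
  [∞, ∞, 0, ∞]
  [9, 11, ∞, 0]

This is the Floyd-Warshall all-pairs shortest-path computation. For each intermediate vertex k = 0, 1, …, 3, update dist[i][j] ← min(dist[i][j], dist[i][k] + dist[k][j]). The final matrix gives, for each (i, j), the minimum total weight of any directed path from i to j (possibly empty when i = j).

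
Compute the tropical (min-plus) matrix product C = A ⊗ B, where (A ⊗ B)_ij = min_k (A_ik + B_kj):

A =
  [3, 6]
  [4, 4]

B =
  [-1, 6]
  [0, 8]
A ⊗ B =
  [2, 9]
  [3, 10]

Apply the min-plus product entry-by-entry:
  C[0][0] = min over k of (A[0][0] + B[0][0] = 3 + -1 = 2, A[0][1] + B[1][0] = 6 + 0 = 6) = 2 (attained at k = 0)
  C[0][1] = min over k of (A[0][0] + B[0][1] = 3 + 6 = 9, A[0][1] + B[1][1] = 6 + 8 = 14) = 9 (attained at k = 0)
  C[1][0] = min over k of (A[1][0] + B[0][0] = 4 + -1 = 3, A[1][1] + B[1][0] = 4 + 0 = 4) = 3 (attained at k = 0)
  C[1][1] = min over k of (A[1][0] + B[0][1] = 4 + 6 = 10, A[1][1] + B[1][1] = 4 + 8 = 12) = 10 (attained at k = 0)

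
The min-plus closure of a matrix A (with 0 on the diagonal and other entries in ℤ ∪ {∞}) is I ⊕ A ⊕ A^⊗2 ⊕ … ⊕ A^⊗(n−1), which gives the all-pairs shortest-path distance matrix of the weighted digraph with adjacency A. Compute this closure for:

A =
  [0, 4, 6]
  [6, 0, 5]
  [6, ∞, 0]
Closure =
  [0, 4, 6]
  [6, 0, 5]
  [6, 10, 0]

This is the Floyd-Warshall all-pairs shortest-path computation. For each intermediate vertex k = 0, 1, …, 2, update dist[i][j] ← min(dist[i][j], dist[i][k] + dist[k][j]). The final matrix gives, for each (i, j), the minimum total weight of any directed path from i to j (possibly empty when i = j).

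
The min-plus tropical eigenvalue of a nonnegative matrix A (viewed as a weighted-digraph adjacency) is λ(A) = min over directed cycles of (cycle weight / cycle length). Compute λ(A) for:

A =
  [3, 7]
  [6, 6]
λ(A) = 3

Enumerate directed cycles and compute their means (weight / length). Sample:
  cycle 0 → 0: weight = 3, length = 1, mean = 3/1 ≈ 3.000
  cycle 1 → 1: weight = 6, length = 1, mean = 6/1 ≈ 6.000
  cycle 0 → 1 → 0: weight = 13, length = 2, mean = 13/2 ≈ 6.500
  cycle 1 → 0 → 1: weight = 13, length = 2, mean = 13/2 ≈ 6.500
Minimum mean = 3.000, attained e.g. along the cycle 0 → 0 with weight 3 and length 1. So λ(A) = 3/1 = 3.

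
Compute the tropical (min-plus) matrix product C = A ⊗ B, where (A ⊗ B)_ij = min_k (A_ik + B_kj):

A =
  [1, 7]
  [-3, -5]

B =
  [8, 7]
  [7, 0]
A ⊗ B =
  [9, 7]
  [2, -5]

Apply the min-plus product entry-by-entry:
  C[0][0] = min over k of (A[0][0] + B[0][0] = 1 + 8 = 9, A[0][1] + B[1][0] = 7 + 7 = 14) = 9 (attained at k = 0)
  C[0][1] = min over k of (A[0][0] + B[0][1] = 1 + 7 = 8, A[0][1] + B[1][1] = 7 + 0 = 7) = 7 (attained at k = 1)
  C[1][0] = min over k of (A[1][0] + B[0][0] = -3 + 8 = 5, A[1][1] + B[1][0] = -5 + 7 = 2) = 2 (attained at k = 1)
  C[1][1] = min over k of (A[1][0] + B[0][1] = -3 + 7 = 4, A[1][1] + B[1][1] = -5 + 0 = -5) = -5 (attained at k = 1)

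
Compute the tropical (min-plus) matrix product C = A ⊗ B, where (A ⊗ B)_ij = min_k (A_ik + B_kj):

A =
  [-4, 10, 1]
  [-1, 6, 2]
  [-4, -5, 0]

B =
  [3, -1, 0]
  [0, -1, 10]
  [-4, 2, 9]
A ⊗ B =
  [-3, -5, -4]
  [-2, -2, -1]
  [-5, -6, -4]

Apply the min-plus product entry-by-entry:
  C[0][0] = min over k of (A[0][0] + B[0][0] = -4 + 3 = -1, A[0][1] + B[1][0] = 10 + 0 = 10, A[0][2] + B[2][0] = 1 + -4 = -3) = -3 (attained at k = 2)
  C[0][1] = min over k of (A[0][0] + B[0][1] = -4 + -1 = -5, A[0][1] + B[1][1] = 10 + -1 = 9, A[0][2] + B[2][1] = 1 + 2 = 3) = -5 (attained at k = 0)
  C[0][2] = min over k of (A[0][0] + B[0][2] = -4 + 0 = -4, A[0][1] + B[1][2] = 10 + 10 = 20, A[0][2] + B[2][2] = 1 + 9 = 10) = -4 (attained at k = 0)
  C[1][0] = min over k of (A[1][0] + B[0][0] = -1 + 3 = 2, A[1][1] + B[1][0] = 6 + 0 = 6, A[1][2] + B[2][0] = 2 + -4 = -2) = -2 (attained at k = 2)
  C[1][1] = min over k of (A[1][0] + B[0][1] = -1 + -1 = -2, A[1][1] + B[1][1] = 6 + -1 = 5, A[1][2] + B[2][1] = 2 + 2 = 4) = -2 (attained at k = 0)
  C[1][2] = min over k of (A[1][0] + B[0][2] = -1 + 0 = -1, A[1][1] + B[1][2] = 6 + 10 = 16, A[1][2] + B[2][2] = 2 + 9 = 11) = -1 (attained at k = 0)
  C[2][0] = min over k of (A[2][0] + B[0][0] = -4 + 3 = -1, A[2][1] + B[1][0] = -5 + 0 = -5, A[2][2] + B[2][0] = 0 + -4 = -4) = -5 (attained at k = 1)
  C[2][1] = min over k of (A[2][0] + B[0][1] = -4 + -1 = -5, A[2][1] + B[1][1] = -5 + -1 = -6, A[2][2] + B[2][1] = 0 + 2 = 2) = -6 (attained at k = 1)
  C[2][2] = min over k of (A[2][0] + B[0][2] = -4 + 0 = -4, A[2][1] + B[1][2] = -5 + 10 = 5, A[2][2] + B[2][2] = 0 + 9 = 9) = -4 (attained at k = 0)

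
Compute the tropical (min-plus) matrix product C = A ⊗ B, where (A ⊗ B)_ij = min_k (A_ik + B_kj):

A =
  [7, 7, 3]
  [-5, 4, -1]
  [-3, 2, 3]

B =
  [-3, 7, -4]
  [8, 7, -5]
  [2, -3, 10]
A ⊗ B =
  [4, 0, 2]
  [-8, -4, -9]
  [-6, 0, -7]

Apply the min-plus product entry-by-entry:
  C[0][0] = min over k of (A[0][0] + B[0][0] = 7 + -3 = 4, A[0][1] + B[1][0] = 7 + 8 = 15, A[0][2] + B[2][0] = 3 + 2 = 5) = 4 (attained at k = 0)
  C[0][1] = min over k of (A[0][0] + B[0][1] = 7 + 7 = 14, A[0][1] + B[1][1] = 7 + 7 = 14, A[0][2] + B[2][1] = 3 + -3 = 0) = 0 (attained at k = 2)
  C[0][2] = min over k of (A[0][0] + B[0][2] = 7 + -4 = 3, A[0][1] + B[1][2] = 7 + -5 = 2, A[0][2] + B[2][2] = 3 + 10 = 13) = 2 (attained at k = 1)
  C[1][0] = min over k of (A[1][0] + B[0][0] = -5 + -3 = -8, A[1][1] + B[1][0] = 4 + 8 = 12, A[1][2] + B[2][0] = -1 + 2 = 1) = -8 (attained at k = 0)
  C[1][1] = min over k of (A[1][0] + B[0][1] = -5 + 7 = 2, A[1][1] + B[1][1] = 4 + 7 = 11, A[1][2] + B[2][1] = -1 + -3 = -4) = -4 (attained at k = 2)
  C[1][2] = min over k of (A[1][0] + B[0][2] = -5 + -4 = -9, A[1][1] + B[1][2] = 4 + -5 = -1, A[1][2] + B[2][2] = -1 + 10 = 9) = -9 (attained at k = 0)
  C[2][0] = min over k of (A[2][0] + B[0][0] = -3 + -3 = -6, A[2][1] + B[1][0] = 2 + 8 = 10, A[2][2] + B[2][0] = 3 + 2 = 5) = -6 (attained at k = 0)
  C[2][1] = min over k of (A[2][0] + B[0][1] = -3 + 7 = 4, A[2][1] + B[1][1] = 2 + 7 = 9, A[2][2] + B[2][1] = 3 + -3 = 0) = 0 (attained at k = 2)
  C[2][2] = min over k of (A[2][0] + B[0][2] = -3 + -4 = -7, A[2][1] + B[1][2] = 2 + -5 = -3, A[2][2] + B[2][2] = 3 + 10 = 13) = -7 (attained at k = 0)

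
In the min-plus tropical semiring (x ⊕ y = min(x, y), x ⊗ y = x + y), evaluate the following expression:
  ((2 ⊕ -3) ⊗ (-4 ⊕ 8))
((2 ⊕ -3) ⊗ (-4 ⊕ 8)) = -7

Expand innermost to outermost. Recall ⊕ takes the minimum of its arguments and ⊗ takes their sum. Working out the expression ((2 ⊕ -3) ⊗ (-4 ⊕ 8)) gives -7.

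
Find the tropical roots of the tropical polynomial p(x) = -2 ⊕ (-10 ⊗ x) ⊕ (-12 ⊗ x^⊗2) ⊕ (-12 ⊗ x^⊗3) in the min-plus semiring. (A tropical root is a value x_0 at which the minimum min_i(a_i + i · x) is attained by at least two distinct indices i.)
Roots: {0, 2, 8}

Each tropical root is a break point of the lower envelope of the lines y = a_i + i · x (there are 4 lines, with slopes 0, 1, ..., 3). Only the lines that attain the minimum somewhere contribute to roots; other lines are dominated. Here the surviving (envelope) indices are i = 3, i = 2, i = 1, i = 0.
Intersections between consecutive envelope lines give the roots: for adjacent envelope indices i < j the intersection is x = (a_i − a_j) / (j − i). Reading off the sorted break points: {0, 2, 8}.
Verification: at each break x_0, at least two indices attain the minimum of min_i(a_i + i · x_0).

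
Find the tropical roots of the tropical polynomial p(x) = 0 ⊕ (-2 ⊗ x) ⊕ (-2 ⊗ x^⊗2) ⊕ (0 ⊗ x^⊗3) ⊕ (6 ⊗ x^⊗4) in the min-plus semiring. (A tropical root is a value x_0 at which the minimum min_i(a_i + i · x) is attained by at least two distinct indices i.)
Roots: {-6, -2, 0, 2}

Each tropical root is a break point of the lower envelope of the lines y = a_i + i · x (there are 5 lines, with slopes 0, 1, ..., 4). Only the lines that attain the minimum somewhere contribute to roots; other lines are dominated. Here the surviving (envelope) indices are i = 4, i = 3, i = 2, i = 1, i = 0.
Intersections between consecutive envelope lines give the roots: for adjacent envelope indices i < j the intersection is x = (a_i − a_j) / (j − i). Reading off the sorted break points: {-6, -2, 0, 2}.
Verification: at each break x_0, at least two indices attain the minimum of min_i(a_i + i · x_0).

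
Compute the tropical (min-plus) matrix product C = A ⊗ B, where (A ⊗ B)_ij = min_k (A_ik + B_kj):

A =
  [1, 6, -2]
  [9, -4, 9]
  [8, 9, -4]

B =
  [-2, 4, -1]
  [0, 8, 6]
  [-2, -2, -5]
A ⊗ B =
  [-4, -4, -7]
  [-4, 4, 2]
  [-6, -6, -9]

Apply the min-plus product entry-by-entry:
  C[0][0] = min over k of (A[0][0] + B[0][0] = 1 + -2 = -1, A[0][1] + B[1][0] = 6 + 0 = 6, A[0][2] + B[2][0] = -2 + -2 = -4) = -4 (attained at k = 2)
  C[0][1] = min over k of (A[0][0] + B[0][1] = 1 + 4 = 5, A[0][1] + B[1][1] = 6 + 8 = 14, A[0][2] + B[2][1] = -2 + -2 = -4) = -4 (attained at k = 2)
  C[0][2] = min over k of (A[0][0] + B[0][2] = 1 + -1 = 0, A[0][1] + B[1][2] = 6 + 6 = 12, A[0][2] + B[2][2] = -2 + -5 = -7) = -7 (attained at k = 2)
  C[1][0] = min over k of (A[1][0] + B[0][0] = 9 + -2 = 7, A[1][1] + B[1][0] = -4 + 0 = -4, A[1][2] + B[2][0] = 9 + -2 = 7) = -4 (attained at k = 1)
  C[1][1] = min over k of (A[1][0] + B[0][1] = 9 + 4 = 13, A[1][1] + B[1][1] = -4 + 8 = 4, A[1][2] + B[2][1] = 9 + -2 = 7) = 4 (attained at k = 1)
  C[1][2] = min over k of (A[1][0] + B[0][2] = 9 + -1 = 8, A[1][1] + B[1][2] = -4 + 6 = 2, A[1][2] + B[2][2] = 9 + -5 = 4) = 2 (attained at k = 1)
  C[2][0] = min over k of (A[2][0] + B[0][0] = 8 + -2 = 6, A[2][1] + B[1][0] = 9 + 0 = 9, A[2][2] + B[2][0] = -4 + -2 = -6) = -6 (attained at k = 2)
  C[2][1] = min over k of (A[2][0] + B[0][1] = 8 + 4 = 12, A[2][1] + B[1][1] = 9 + 8 = 17, A[2][2] + B[2][1] = -4 + -2 = -6) = -6 (attained at k = 2)
  C[2][2] = min over k of (A[2][0] + B[0][2] = 8 + -1 = 7, A[2][1] + B[1][2] = 9 + 6 = 15, A[2][2] + B[2][2] = -4 + -5 = -9) = -9 (attained at k = 2)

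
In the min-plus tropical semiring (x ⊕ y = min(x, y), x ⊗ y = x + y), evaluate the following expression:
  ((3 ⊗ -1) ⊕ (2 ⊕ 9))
((3 ⊗ -1) ⊕ (2 ⊕ 9)) = 2

Expand innermost to outermost. Recall ⊕ takes the minimum of its arguments and ⊗ takes their sum. Working out the expression ((3 ⊗ -1) ⊕ (2 ⊕ 9)) gives 2.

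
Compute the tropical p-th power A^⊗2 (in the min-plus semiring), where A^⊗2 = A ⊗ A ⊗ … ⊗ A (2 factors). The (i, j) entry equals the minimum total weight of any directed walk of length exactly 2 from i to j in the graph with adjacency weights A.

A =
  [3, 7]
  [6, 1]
A^⊗2 =
  [6, 8]
  [7, 2]

Each entry (A^⊗2)_ij equals the minimum over all length-2 walks i = v_0 → v_1 → … → v_2 = j of Σ_t A[v_t][v_{t+1}]. For example, for (i, j) = (0, 1) we minimise over 2 possible intermediate vertex sequences; the minimum is 8, attained along the walk 0 → 1 → 1.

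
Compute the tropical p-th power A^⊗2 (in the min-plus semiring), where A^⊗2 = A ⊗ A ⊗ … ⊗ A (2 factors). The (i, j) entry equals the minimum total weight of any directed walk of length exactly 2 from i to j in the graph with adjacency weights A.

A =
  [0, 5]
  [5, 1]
A^⊗2 =
  [0, 5]
  [5, 2]

Each entry (A^⊗2)_ij equals the minimum over all length-2 walks i = v_0 → v_1 → … → v_2 = j of Σ_t A[v_t][v_{t+1}]. For example, for (i, j) = (0, 1) we minimise over 2 possible intermediate vertex sequences; the minimum is 5, attained along the walk 0 → 0 → 1.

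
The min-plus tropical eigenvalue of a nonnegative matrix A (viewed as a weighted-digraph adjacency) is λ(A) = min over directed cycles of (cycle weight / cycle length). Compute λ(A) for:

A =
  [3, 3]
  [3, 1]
λ(A) = 1

Enumerate directed cycles and compute their means (weight / length). Sample:
  cycle 0 → 0: weight = 3, length = 1, mean = 3/1 ≈ 3.000
  cycle 1 → 1: weight = 1, length = 1, mean = 1/1 ≈ 1.000
  cycle 0 → 1 → 0: weight = 6, length = 2, mean = 6/2 ≈ 3.000
  cycle 1 → 0 → 1: weight = 6, length = 2, mean = 6/2 ≈ 3.000
Minimum mean = 1.000, attained e.g. along the cycle 1 → 1 with weight 1 and length 1. So λ(A) = 1/1 = 1.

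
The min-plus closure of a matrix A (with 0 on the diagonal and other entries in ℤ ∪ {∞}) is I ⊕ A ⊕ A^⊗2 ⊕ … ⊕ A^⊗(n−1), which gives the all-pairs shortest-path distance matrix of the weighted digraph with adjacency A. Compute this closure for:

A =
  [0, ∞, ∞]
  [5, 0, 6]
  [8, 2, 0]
Closure =
  [0, ∞, ∞]
  [5, 0, 6]
  [7, 2, 0]

This is the Floyd-Warshall all-pairs shortest-path computation. For each intermediate vertex k = 0, 1, …, 2, update dist[i][j] ← min(dist[i][j], dist[i][k] + dist[k][j]). The final matrix gives, for each (i, j), the minimum total weight of any directed path from i to j (possibly empty when i = j).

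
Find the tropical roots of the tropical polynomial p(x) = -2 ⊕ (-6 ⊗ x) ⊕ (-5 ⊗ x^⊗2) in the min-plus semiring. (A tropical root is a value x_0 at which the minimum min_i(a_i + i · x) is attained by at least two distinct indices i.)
Roots: {-1, 4}

Each tropical root is a break point of the lower envelope of the lines y = a_i + i · x (there are 3 lines, with slopes 0, 1, ..., 2). Only the lines that attain the minimum somewhere contribute to roots; other lines are dominated. Here the surviving (envelope) indices are i = 2, i = 1, i = 0.
Intersections between consecutive envelope lines give the roots: for adjacent envelope indices i < j the intersection is x = (a_i − a_j) / (j − i). Reading off the sorted break points: {-1, 4}.
Verification: at each break x_0, at least two indices attain the minimum of min_i(a_i + i · x_0).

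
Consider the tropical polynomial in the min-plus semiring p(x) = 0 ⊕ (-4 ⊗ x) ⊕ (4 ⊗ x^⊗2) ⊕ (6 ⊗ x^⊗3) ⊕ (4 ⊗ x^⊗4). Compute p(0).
p(0) = -4

A tropical monomial a ⊗ x^⊗i evaluates to a + i · x. Evaluating each term at x = 0:
  Term 0 contributes 0 + 0 · 0 = 0
  Term 1 contributes -4 + 1 · 0 = -4
  Term 2 contributes 4 + 2 · 0 = 4
  Term 3 contributes 6 + 3 · 0 = 6
  Term 4 contributes 4 + 4 · 0 = 4
p(0) = ⊕ of these = min[0, -4, 4, 6, 4] = -4.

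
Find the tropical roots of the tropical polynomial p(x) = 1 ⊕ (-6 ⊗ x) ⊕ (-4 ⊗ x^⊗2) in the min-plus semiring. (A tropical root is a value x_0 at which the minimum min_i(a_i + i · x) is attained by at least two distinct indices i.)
Roots: {-2, 7}

Each tropical root is a break point of the lower envelope of the lines y = a_i + i · x (there are 3 lines, with slopes 0, 1, ..., 2). Only the lines that attain the minimum somewhere contribute to roots; other lines are dominated. Here the surviving (envelope) indices are i = 2, i = 1, i = 0.
Intersections between consecutive envelope lines give the roots: for adjacent envelope indices i < j the intersection is x = (a_i − a_j) / (j − i). Reading off the sorted break points: {-2, 7}.
Verification: at each break x_0, at least two indices attain the minimum of min_i(a_i + i · x_0).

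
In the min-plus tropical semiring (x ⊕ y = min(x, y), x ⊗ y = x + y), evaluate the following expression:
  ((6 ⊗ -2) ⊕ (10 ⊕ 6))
((6 ⊗ -2) ⊕ (10 ⊕ 6)) = 4

Expand innermost to outermost. Recall ⊕ takes the minimum of its arguments and ⊗ takes their sum. Working out the expression ((6 ⊗ -2) ⊕ (10 ⊕ 6)) gives 4.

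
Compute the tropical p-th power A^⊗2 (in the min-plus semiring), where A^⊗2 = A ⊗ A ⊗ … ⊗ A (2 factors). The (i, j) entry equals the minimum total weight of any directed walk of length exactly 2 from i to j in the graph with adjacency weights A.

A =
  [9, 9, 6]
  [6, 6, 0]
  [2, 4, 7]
A^⊗2 =
  [8, 10, 9]
  [2, 4, 6]
  [9, 10, 4]

Each entry (A^⊗2)_ij equals the minimum over all length-2 walks i = v_0 → v_1 → … → v_2 = j of Σ_t A[v_t][v_{t+1}]. For example, for (i, j) = (0, 2) we minimise over 3 possible intermediate vertex sequences; the minimum is 9, attained along the walk 0 → 1 → 2.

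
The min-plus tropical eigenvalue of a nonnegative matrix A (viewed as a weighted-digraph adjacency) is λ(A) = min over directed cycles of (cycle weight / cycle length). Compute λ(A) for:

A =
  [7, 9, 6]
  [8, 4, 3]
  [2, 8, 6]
λ(A) = 4

Enumerate directed cycles and compute their means (weight / length). Sample:
  cycle 0 → 0: weight = 7, length = 1, mean = 7/1 ≈ 7.000
  cycle 1 → 1: weight = 4, length = 1, mean = 4/1 ≈ 4.000
  cycle 2 → 2: weight = 6, length = 1, mean = 6/1 ≈ 6.000
  cycle 0 → 1 → 0: weight = 17, length = 2, mean = 17/2 ≈ 8.500
  cycle 0 → 2 → 0: weight = 8, length = 2, mean = 8/2 ≈ 4.000
  cycle 1 → 0 → 1: weight = 17, length = 2, mean = 17/2 ≈ 8.500
Minimum mean = 4.000, attained e.g. along the cycle 1 → 1 with weight 4 and length 1. So λ(A) = 4/1 = 4.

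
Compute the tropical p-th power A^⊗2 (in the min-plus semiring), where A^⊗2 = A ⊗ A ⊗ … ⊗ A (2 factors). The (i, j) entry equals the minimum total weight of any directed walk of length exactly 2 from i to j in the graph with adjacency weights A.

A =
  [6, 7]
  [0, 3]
A^⊗2 =
  [7, 10]
  [3, 6]

Each entry (A^⊗2)_ij equals the minimum over all length-2 walks i = v_0 → v_1 → … → v_2 = j of Σ_t A[v_t][v_{t+1}]. For example, for (i, j) = (0, 1) we minimise over 2 possible intermediate vertex sequences; the minimum is 10, attained along the walk 0 → 1 → 1.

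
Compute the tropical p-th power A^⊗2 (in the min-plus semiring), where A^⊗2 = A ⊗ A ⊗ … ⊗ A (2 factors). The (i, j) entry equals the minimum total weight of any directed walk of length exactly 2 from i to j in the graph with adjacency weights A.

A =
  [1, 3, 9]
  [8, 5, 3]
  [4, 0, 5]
A^⊗2 =
  [2, 4, 6]
  [7, 3, 8]
  [5, 5, 3]

Each entry (A^⊗2)_ij equals the minimum over all length-2 walks i = v_0 → v_1 → … → v_2 = j of Σ_t A[v_t][v_{t+1}]. For example, for (i, j) = (0, 2) we minimise over 3 possible intermediate vertex sequences; the minimum is 6, attained along the walk 0 → 1 → 2.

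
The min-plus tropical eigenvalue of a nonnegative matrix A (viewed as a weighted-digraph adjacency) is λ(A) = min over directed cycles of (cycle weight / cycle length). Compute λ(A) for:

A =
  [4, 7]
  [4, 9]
λ(A) = 4

Enumerate directed cycles and compute their means (weight / length). Sample:
  cycle 0 → 0: weight = 4, length = 1, mean = 4/1 ≈ 4.000
  cycle 1 → 1: weight = 9, length = 1, mean = 9/1 ≈ 9.000
  cycle 0 → 1 → 0: weight = 11, length = 2, mean = 11/2 ≈ 5.500
  cycle 1 → 0 → 1: weight = 11, length = 2, mean = 11/2 ≈ 5.500
Minimum mean = 4.000, attained e.g. along the cycle 0 → 0 with weight 4 and length 1. So λ(A) = 4/1 = 4.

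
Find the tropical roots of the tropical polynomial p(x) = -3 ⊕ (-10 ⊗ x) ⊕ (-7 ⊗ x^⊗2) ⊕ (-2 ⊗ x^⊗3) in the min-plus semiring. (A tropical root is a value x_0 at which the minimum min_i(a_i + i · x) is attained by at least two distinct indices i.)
Roots: {-5, -3, 7}

Each tropical root is a break point of the lower envelope of the lines y = a_i + i · x (there are 4 lines, with slopes 0, 1, ..., 3). Only the lines that attain the minimum somewhere contribute to roots; other lines are dominated. Here the surviving (envelope) indices are i = 3, i = 2, i = 1, i = 0.
Intersections between consecutive envelope lines give the roots: for adjacent envelope indices i < j the intersection is x = (a_i − a_j) / (j − i). Reading off the sorted break points: {-5, -3, 7}.
Verification: at each break x_0, at least two indices attain the minimum of min_i(a_i + i · x_0).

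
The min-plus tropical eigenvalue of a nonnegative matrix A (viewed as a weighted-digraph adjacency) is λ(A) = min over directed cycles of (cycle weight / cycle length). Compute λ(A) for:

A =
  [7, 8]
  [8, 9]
λ(A) = 7

Enumerate directed cycles and compute their means (weight / length). Sample:
  cycle 0 → 0: weight = 7, length = 1, mean = 7/1 ≈ 7.000
  cycle 1 → 1: weight = 9, length = 1, mean = 9/1 ≈ 9.000
  cycle 0 → 1 → 0: weight = 16, length = 2, mean = 16/2 ≈ 8.000
  cycle 1 → 0 → 1: weight = 16, length = 2, mean = 16/2 ≈ 8.000
Minimum mean = 7.000, attained e.g. along the cycle 0 → 0 with weight 7 and length 1. So λ(A) = 7/1 = 7.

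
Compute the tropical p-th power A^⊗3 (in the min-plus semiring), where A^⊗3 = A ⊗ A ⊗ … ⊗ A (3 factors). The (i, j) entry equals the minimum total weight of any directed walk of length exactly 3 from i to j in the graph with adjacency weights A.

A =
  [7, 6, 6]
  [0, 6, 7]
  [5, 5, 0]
A^⊗3 =
  [11, 11, 6]
  [6, 11, 6]
  [5, 5, 0]

Each entry (A^⊗3)_ij equals the minimum over all length-3 walks i = v_0 → v_1 → … → v_3 = j of Σ_t A[v_t][v_{t+1}]. For example, for (i, j) = (0, 2) we minimise over 9 possible intermediate vertex sequences; the minimum is 6, attained along the walk 0 → 2 → 2 → 2.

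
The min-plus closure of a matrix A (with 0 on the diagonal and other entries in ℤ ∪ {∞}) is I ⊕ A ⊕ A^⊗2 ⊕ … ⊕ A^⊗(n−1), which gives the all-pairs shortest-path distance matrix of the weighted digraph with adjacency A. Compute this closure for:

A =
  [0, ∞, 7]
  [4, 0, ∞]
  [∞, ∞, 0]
Closure =
  [0, ∞, 7]
  [4, 0, 11]
  [∞, ∞, 0]

This is the Floyd-Warshall all-pairs shortest-path computation. For each intermediate vertex k = 0, 1, …, 2, update dist[i][j] ← min(dist[i][j], dist[i][k] + dist[k][j]). The final matrix gives, for each (i, j), the minimum total weight of any directed path from i to j (possibly empty when i = j).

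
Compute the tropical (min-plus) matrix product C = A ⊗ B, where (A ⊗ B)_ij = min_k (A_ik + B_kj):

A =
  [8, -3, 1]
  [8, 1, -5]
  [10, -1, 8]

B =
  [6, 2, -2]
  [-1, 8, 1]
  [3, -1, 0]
A ⊗ B =
  [-4, 0, -2]
  [-2, -6, -5]
  [-2, 7, 0]

Apply the min-plus product entry-by-entry:
  C[0][0] = min over k of (A[0][0] + B[0][0] = 8 + 6 = 14, A[0][1] + B[1][0] = -3 + -1 = -4, A[0][2] + B[2][0] = 1 + 3 = 4) = -4 (attained at k = 1)
  C[0][1] = min over k of (A[0][0] + B[0][1] = 8 + 2 = 10, A[0][1] + B[1][1] = -3 + 8 = 5, A[0][2] + B[2][1] = 1 + -1 = 0) = 0 (attained at k = 2)
  C[0][2] = min over k of (A[0][0] + B[0][2] = 8 + -2 = 6, A[0][1] + B[1][2] = -3 + 1 = -2, A[0][2] + B[2][2] = 1 + 0 = 1) = -2 (attained at k = 1)
  C[1][0] = min over k of (A[1][0] + B[0][0] = 8 + 6 = 14, A[1][1] + B[1][0] = 1 + -1 = 0, A[1][2] + B[2][0] = -5 + 3 = -2) = -2 (attained at k = 2)
  C[1][1] = min over k of (A[1][0] + B[0][1] = 8 + 2 = 10, A[1][1] + B[1][1] = 1 + 8 = 9, A[1][2] + B[2][1] = -5 + -1 = -6) = -6 (attained at k = 2)
  C[1][2] = min over k of (A[1][0] + B[0][2] = 8 + -2 = 6, A[1][1] + B[1][2] = 1 + 1 = 2, A[1][2] + B[2][2] = -5 + 0 = -5) = -5 (attained at k = 2)
  C[2][0] = min over k of (A[2][0] + B[0][0] = 10 + 6 = 16, A[2][1] + B[1][0] = -1 + -1 = -2, A[2][2] + B[2][0] = 8 + 3 = 11) = -2 (attained at k = 1)
  C[2][1] = min over k of (A[2][0] + B[0][1] = 10 + 2 = 12, A[2][1] + B[1][1] = -1 + 8 = 7, A[2][2] + B[2][1] = 8 + -1 = 7) = 7 (attained at k = 1)
  C[2][2] = min over k of (A[2][0] + B[0][2] = 10 + -2 = 8, A[2][1] + B[1][2] = -1 + 1 = 0, A[2][2] + B[2][2] = 8 + 0 = 8) = 0 (attained at k = 1)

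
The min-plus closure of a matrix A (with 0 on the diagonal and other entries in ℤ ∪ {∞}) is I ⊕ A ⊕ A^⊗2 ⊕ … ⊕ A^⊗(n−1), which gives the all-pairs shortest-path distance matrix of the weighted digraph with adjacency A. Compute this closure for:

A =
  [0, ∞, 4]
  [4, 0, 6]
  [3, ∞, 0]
Closure =
  [0, ∞, 4]
  [4, 0, 6]
  [3, ∞, 0]

This is the Floyd-Warshall all-pairs shortest-path computation. For each intermediate vertex k = 0, 1, …, 2, update dist[i][j] ← min(dist[i][j], dist[i][k] + dist[k][j]). The final matrix gives, for each (i, j), the minimum total weight of any directed path from i to j (possibly empty when i = j).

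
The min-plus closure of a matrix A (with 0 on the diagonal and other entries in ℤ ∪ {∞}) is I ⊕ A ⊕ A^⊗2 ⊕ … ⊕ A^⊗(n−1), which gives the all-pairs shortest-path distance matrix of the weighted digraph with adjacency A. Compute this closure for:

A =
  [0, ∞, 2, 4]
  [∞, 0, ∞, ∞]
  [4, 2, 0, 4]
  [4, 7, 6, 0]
Closure =
  [0, 4, 2, 4]
  [∞, 0, ∞, ∞]
  [4, 2, 0, 4]
  [4, 7, 6, 0]

This is the Floyd-Warshall all-pairs shortest-path computation. For each intermediate vertex k = 0, 1, …, 3, update dist[i][j] ← min(dist[i][j], dist[i][k] + dist[k][j]). The final matrix gives, for each (i, j), the minimum total weight of any directed path from i to j (possibly empty when i = j).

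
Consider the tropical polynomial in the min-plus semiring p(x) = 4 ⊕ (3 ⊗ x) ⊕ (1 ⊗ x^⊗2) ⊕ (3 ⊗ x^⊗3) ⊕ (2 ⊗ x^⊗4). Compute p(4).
p(4) = 4

A tropical monomial a ⊗ x^⊗i evaluates to a + i · x. Evaluating each term at x = 4:
  Term 0 contributes 4 + 0 · 4 = 4
  Term 1 contributes 3 + 1 · 4 = 7
  Term 2 contributes 1 + 2 · 4 = 9
  Term 3 contributes 3 + 3 · 4 = 15
  Term 4 contributes 2 + 4 · 4 = 18
p(4) = ⊕ of these = min[4, 7, 9, 15, 18] = 4.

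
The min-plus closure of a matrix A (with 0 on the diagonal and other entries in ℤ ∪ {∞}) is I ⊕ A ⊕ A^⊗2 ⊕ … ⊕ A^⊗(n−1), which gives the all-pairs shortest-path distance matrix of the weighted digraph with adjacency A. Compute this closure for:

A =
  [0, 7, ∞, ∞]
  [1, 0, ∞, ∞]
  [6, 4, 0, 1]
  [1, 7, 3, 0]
Closure =
  [0, 7, ∞, ∞]
  [1, 0, ∞, ∞]
  [2, 4, 0, 1]
  [1, 7, 3, 0]

This is the Floyd-Warshall all-pairs shortest-path computation. For each intermediate vertex k = 0, 1, …, 3, update dist[i][j] ← min(dist[i][j], dist[i][k] + dist[k][j]). The final matrix gives, for each (i, j), the minimum total weight of any directed path from i to j (possibly empty when i = j).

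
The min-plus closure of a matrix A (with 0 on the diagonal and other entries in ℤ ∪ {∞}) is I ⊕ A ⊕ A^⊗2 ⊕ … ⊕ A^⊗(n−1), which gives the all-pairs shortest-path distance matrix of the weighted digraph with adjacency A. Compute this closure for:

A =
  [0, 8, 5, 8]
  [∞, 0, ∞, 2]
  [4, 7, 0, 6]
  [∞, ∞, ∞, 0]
Closure =
  [0, 8, 5, 8]
  [∞, 0, ∞, 2]
  [4, 7, 0, 6]
  [∞, ∞, ∞, 0]

This is the Floyd-Warshall all-pairs shortest-path computation. For each intermediate vertex k = 0, 1, …, 3, update dist[i][j] ← min(dist[i][j], dist[i][k] + dist[k][j]). The final matrix gives, for each (i, j), the minimum total weight of any directed path from i to j (possibly empty when i = j).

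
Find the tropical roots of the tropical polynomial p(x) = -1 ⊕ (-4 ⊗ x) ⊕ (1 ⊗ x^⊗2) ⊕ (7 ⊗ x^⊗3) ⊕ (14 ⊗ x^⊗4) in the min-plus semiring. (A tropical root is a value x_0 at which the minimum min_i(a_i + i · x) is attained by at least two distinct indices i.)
Roots: {-7, -6, -5, 3}

Each tropical root is a break point of the lower envelope of the lines y = a_i + i · x (there are 5 lines, with slopes 0, 1, ..., 4). Only the lines that attain the minimum somewhere contribute to roots; other lines are dominated. Here the surviving (envelope) indices are i = 4, i = 3, i = 2, i = 1, i = 0.
Intersections between consecutive envelope lines give the roots: for adjacent envelope indices i < j the intersection is x = (a_i − a_j) / (j − i). Reading off the sorted break points: {-7, -6, -5, 3}.
Verification: at each break x_0, at least two indices attain the minimum of min_i(a_i + i · x_0).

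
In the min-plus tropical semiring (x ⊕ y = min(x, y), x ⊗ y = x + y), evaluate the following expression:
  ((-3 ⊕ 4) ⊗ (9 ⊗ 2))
((-3 ⊕ 4) ⊗ (9 ⊗ 2)) = 8

Expand innermost to outermost. Recall ⊕ takes the minimum of its arguments and ⊗ takes their sum. Working out the expression ((-3 ⊕ 4) ⊗ (9 ⊗ 2)) gives 8.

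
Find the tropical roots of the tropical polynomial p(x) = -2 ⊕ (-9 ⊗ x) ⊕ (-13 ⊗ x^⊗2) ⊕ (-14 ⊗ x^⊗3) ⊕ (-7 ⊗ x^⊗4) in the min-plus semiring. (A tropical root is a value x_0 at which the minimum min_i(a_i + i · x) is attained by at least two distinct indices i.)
Roots: {-7, 1, 4, 7}

Each tropical root is a break point of the lower envelope of the lines y = a_i + i · x (there are 5 lines, with slopes 0, 1, ..., 4). Only the lines that attain the minimum somewhere contribute to roots; other lines are dominated. Here the surviving (envelope) indices are i = 4, i = 3, i = 2, i = 1, i = 0.
Intersections between consecutive envelope lines give the roots: for adjacent envelope indices i < j the intersection is x = (a_i − a_j) / (j − i). Reading off the sorted break points: {-7, 1, 4, 7}.
Verification: at each break x_0, at least two indices attain the minimum of min_i(a_i + i · x_0).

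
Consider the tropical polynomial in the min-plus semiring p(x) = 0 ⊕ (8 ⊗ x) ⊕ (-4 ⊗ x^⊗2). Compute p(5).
p(5) = 0

A tropical monomial a ⊗ x^⊗i evaluates to a + i · x. Evaluating each term at x = 5:
  Term 0 contributes 0 + 0 · 5 = 0
  Term 1 contributes 8 + 1 · 5 = 13
  Term 2 contributes -4 + 2 · 5 = 6
p(5) = ⊕ of these = min[0, 13, 6] = 0.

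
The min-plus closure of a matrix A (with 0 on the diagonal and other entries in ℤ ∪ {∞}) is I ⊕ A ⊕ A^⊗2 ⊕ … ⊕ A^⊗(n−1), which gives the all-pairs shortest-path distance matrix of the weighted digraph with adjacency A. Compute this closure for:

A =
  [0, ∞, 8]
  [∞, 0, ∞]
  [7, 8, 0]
Closure =
  [0, 16, 8]
  [∞, 0, ∞]
  [7, 8, 0]

This is the Floyd-Warshall all-pairs shortest-path computation. For each intermediate vertex k = 0, 1, …, 2, update dist[i][j] ← min(dist[i][j], dist[i][k] + dist[k][j]). The final matrix gives, for each (i, j), the minimum total weight of any directed path from i to j (possibly empty when i = j).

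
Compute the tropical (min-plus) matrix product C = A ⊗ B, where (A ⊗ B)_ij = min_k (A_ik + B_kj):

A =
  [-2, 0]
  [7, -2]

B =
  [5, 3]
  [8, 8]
A ⊗ B =
  [3, 1]
  [6, 6]

Apply the min-plus product entry-by-entry:
  C[0][0] = min over k of (A[0][0] + B[0][0] = -2 + 5 = 3, A[0][1] + B[1][0] = 0 + 8 = 8) = 3 (attained at k = 0)
  C[0][1] = min over k of (A[0][0] + B[0][1] = -2 + 3 = 1, A[0][1] + B[1][1] = 0 + 8 = 8) = 1 (attained at k = 0)
  C[1][0] = min over k of (A[1][0] + B[0][0] = 7 + 5 = 12, A[1][1] + B[1][0] = -2 + 8 = 6) = 6 (attained at k = 1)
  C[1][1] = min over k of (A[1][0] + B[0][1] = 7 + 3 = 10, A[1][1] + B[1][1] = -2 + 8 = 6) = 6 (attained at k = 1)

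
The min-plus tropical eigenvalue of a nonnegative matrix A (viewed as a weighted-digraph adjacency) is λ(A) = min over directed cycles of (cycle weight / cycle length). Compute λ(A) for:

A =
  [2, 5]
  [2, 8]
λ(A) = 2

Enumerate directed cycles and compute their means (weight / length). Sample:
  cycle 0 → 0: weight = 2, length = 1, mean = 2/1 ≈ 2.000
  cycle 1 → 1: weight = 8, length = 1, mean = 8/1 ≈ 8.000
  cycle 0 → 1 → 0: weight = 7, length = 2, mean = 7/2 ≈ 3.500
  cycle 1 → 0 → 1: weight = 7, length = 2, mean = 7/2 ≈ 3.500
Minimum mean = 2.000, attained e.g. along the cycle 0 → 0 with weight 2 and length 1. So λ(A) = 2/1 = 2.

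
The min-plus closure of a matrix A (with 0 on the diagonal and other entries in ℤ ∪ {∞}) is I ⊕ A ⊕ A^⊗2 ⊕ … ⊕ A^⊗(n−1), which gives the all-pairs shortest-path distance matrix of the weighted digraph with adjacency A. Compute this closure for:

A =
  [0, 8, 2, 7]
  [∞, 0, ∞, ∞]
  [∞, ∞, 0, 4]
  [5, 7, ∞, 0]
Closure =
  [0, 8, 2, 6]
  [∞, 0, ∞, ∞]
  [9, 11, 0, 4]
  [5, 7, 7, 0]

This is the Floyd-Warshall all-pairs shortest-path computation. For each intermediate vertex k = 0, 1, …, 3, update dist[i][j] ← min(dist[i][j], dist[i][k] + dist[k][j]). The final matrix gives, for each (i, j), the minimum total weight of any directed path from i to j (possibly empty when i = j).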